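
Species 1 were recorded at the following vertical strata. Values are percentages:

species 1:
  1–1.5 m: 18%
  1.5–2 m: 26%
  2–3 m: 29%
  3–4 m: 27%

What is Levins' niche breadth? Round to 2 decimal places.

Convert percentages to proportions (divide by 100).
Σpᵢ² = 0.18² + 0.26² + 0.29² + 0.27² = 0.0324 + 0.0676 + 0.0841 + 0.0729 = 0.2570
B = 1 / 0.2570 = 3.8911

3.89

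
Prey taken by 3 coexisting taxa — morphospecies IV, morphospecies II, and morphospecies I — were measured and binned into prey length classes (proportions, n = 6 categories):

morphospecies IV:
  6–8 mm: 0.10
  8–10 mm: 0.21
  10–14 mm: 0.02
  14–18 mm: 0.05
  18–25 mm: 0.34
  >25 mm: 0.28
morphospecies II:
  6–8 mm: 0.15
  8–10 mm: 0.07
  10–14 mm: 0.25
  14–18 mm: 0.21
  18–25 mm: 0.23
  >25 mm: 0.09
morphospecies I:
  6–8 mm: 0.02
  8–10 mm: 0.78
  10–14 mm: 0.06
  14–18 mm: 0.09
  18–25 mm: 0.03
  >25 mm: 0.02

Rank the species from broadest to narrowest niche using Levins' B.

Σp_IVᵢ² = 0.10² + 0.21² + 0.02² + 0.05² + 0.34² + 0.28² = 0.0100 + 0.0441 + 0.0004 + 0.0025 + 0.1156 + 0.0784 = 0.2510
B_IV = 1 / 0.2510 = 3.9841
Σp_IIᵢ² = 0.15² + 0.07² + 0.25² + 0.21² + 0.23² + 0.09² = 0.0225 + 0.0049 + 0.0625 + 0.0441 + 0.0529 + 0.0081 = 0.1950
B_II = 1 / 0.1950 = 5.1282
Σp_Iᵢ² = 0.02² + 0.78² + 0.06² + 0.09² + 0.03² + 0.02² = 0.0004 + 0.6084 + 0.0036 + 0.0081 + 0.0009 + 0.0004 = 0.6218
B_I = 1 / 0.6218 = 1.6082
Ranking by B (broadest → narrowest): morphospecies II (5.13) > morphospecies IV (3.98) > morphospecies I (1.61)

morphospecies II > morphospecies IV > morphospecies I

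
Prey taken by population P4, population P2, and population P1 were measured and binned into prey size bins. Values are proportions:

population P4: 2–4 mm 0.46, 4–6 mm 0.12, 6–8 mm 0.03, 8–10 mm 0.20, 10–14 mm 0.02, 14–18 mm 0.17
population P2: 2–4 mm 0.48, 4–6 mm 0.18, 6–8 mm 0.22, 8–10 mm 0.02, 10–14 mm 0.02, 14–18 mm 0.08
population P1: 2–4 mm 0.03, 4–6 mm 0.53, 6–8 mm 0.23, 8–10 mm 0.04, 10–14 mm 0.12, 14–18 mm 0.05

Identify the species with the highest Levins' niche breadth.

population P4

Σp_P4ᵢ² = 0.46² + 0.12² + 0.03² + 0.20² + 0.02² + 0.17² = 0.2116 + 0.0144 + 0.0009 + 0.0400 + 0.0004 + 0.0289 = 0.2962
B_P4 = 1 / 0.2962 = 3.3761
Σp_P2ᵢ² = 0.48² + 0.18² + 0.22² + 0.02² + 0.02² + 0.08² = 0.2304 + 0.0324 + 0.0484 + 0.0004 + 0.0004 + 0.0064 = 0.3184
B_P2 = 1 / 0.3184 = 3.1407
Σp_P1ᵢ² = 0.03² + 0.53² + 0.23² + 0.04² + 0.12² + 0.05² = 0.0009 + 0.2809 + 0.0529 + 0.0016 + 0.0144 + 0.0025 = 0.3532
B_P1 = 1 / 0.3532 = 2.8313
Highest B → broadest niche (most generalist): population P4 (B = 3.38).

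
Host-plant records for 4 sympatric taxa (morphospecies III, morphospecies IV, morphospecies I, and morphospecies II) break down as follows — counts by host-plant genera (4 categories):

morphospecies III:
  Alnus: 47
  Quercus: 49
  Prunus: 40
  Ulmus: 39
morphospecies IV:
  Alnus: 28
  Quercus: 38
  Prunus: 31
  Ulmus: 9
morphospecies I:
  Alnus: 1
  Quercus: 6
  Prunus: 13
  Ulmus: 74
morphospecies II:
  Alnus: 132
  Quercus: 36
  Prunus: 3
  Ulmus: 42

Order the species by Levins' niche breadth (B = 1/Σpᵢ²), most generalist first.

Proportions for morphospecies III (n=175): 47/175=0.2686, 49/175=0.2800, 40/175=0.2286, 39/175=0.2229
Proportions for morphospecies IV (n=106): 28/106=0.2642, 38/106=0.3585, 31/106=0.2925, 9/106=0.0849
Proportions for morphospecies I (n=94): 1/94=0.0106, 6/94=0.0638, 13/94=0.1383, 74/94=0.7872
Proportions for morphospecies II (n=213): 132/213=0.6197, 36/213=0.1690, 3/213=0.0141, 42/213=0.1972
Σp_IIIᵢ² = 0.2686² + 0.2800² + 0.2286² + 0.2229² = 0.072146 + 0.078400 + 0.052258 + 0.049684 = 0.252488
B_III = 1 / 0.252488 = 3.9606
Σp_IVᵢ² = 0.2642² + 0.3585² + 0.2925² + 0.0849² = 0.069802 + 0.128522 + 0.085556 + 0.007208 = 0.291088
B_IV = 1 / 0.291088 = 3.4354
Σp_Iᵢ² = 0.0106² + 0.0638² + 0.1383² + 0.7872² = 0.000112 + 0.004070 + 0.019127 + 0.619684 = 0.642993
B_I = 1 / 0.642993 = 1.5552
Σp_IIᵢ² = 0.6197² + 0.1690² + 0.0141² + 0.1972² = 0.384028 + 0.028561 + 0.000199 + 0.038888 = 0.451676
B_II = 1 / 0.451676 = 2.2140
Ranking by B (broadest → narrowest): morphospecies III (3.96) > morphospecies IV (3.44) > morphospecies II (2.21) > morphospecies I (1.56)

morphospecies III > morphospecies IV > morphospecies II > morphospecies I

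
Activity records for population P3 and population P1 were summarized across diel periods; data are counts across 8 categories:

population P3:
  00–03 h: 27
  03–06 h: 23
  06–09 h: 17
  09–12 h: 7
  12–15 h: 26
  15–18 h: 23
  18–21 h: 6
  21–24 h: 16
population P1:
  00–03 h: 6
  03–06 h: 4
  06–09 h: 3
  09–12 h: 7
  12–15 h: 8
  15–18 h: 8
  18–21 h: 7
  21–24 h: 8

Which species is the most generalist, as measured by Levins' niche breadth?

population P1

Proportions for population P3 (n=145): 27/145=0.1862, 23/145=0.1586, 17/145=0.1172, 7/145=0.0483, 26/145=0.1793, 23/145=0.1586, 6/145=0.0414, 16/145=0.1103
Proportions for population P1 (n=51): 6/51=0.1176, 4/51=0.0784, 3/51=0.0588, 7/51=0.1373, 8/51=0.1569, 8/51=0.1569, 7/51=0.1373, 8/51=0.1569
Σp_P3ᵢ² = 0.1862² + 0.1586² + 0.1172² + 0.0483² + 0.1793² + 0.1586² + 0.0414² + 0.1103² = 0.034670 + 0.025154 + 0.013736 + 0.002333 + 0.032148 + 0.025154 + 0.001714 + 0.012166 = 0.147075
B_P3 = 1 / 0.147075 = 6.7993
Σp_P1ᵢ² = 0.1176² + 0.0784² + 0.0588² + 0.1373² + 0.1569² + 0.1569² + 0.1373² + 0.1569² = 0.013830 + 0.006147 + 0.003457 + 0.018851 + 0.024618 + 0.024618 + 0.018851 + 0.024618 = 0.134990
B_P1 = 1 / 0.134990 = 7.4080
Highest B → broadest niche (most generalist): population P1 (B = 7.41).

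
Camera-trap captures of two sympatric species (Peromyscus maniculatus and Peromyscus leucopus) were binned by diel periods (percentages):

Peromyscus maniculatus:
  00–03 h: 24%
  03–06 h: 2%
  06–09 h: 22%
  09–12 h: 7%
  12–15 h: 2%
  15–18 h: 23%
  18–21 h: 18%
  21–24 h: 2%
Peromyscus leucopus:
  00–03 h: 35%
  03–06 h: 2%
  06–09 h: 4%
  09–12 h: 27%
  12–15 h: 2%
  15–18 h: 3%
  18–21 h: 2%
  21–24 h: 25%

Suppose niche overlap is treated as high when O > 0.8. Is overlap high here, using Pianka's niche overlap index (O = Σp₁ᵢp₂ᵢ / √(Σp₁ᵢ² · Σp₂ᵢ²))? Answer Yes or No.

No

Convert percentages to proportions (divide by 100).
Σ p₁ᵢp₂ᵢ = 0.0840 + 0.0004 + 0.0088 + 0.0189 + 0.0004 + 0.0069 + 0.0036 + 0.0050 = 0.1280
Σp_1ᵢ² = 0.24² + 0.02² + 0.22² + 0.07² + 0.02² + 0.23² + 0.18² + 0.02² = 0.0576 + 0.0004 + 0.0484 + 0.0049 + 0.0004 + 0.0529 + 0.0324 + 0.0004 = 0.1974
Σp_2ᵢ² = 0.35² + 0.02² + 0.04² + 0.27² + 0.02² + 0.03² + 0.02² + 0.25² = 0.1225 + 0.0004 + 0.0016 + 0.0729 + 0.0004 + 0.0009 + 0.0004 + 0.0625 = 0.2616
O = 0.1280 / √(0.1974 × 0.2616) = 0.1280 / 0.22724 = 0.5633
O = 0.5633 < 0.8 → No.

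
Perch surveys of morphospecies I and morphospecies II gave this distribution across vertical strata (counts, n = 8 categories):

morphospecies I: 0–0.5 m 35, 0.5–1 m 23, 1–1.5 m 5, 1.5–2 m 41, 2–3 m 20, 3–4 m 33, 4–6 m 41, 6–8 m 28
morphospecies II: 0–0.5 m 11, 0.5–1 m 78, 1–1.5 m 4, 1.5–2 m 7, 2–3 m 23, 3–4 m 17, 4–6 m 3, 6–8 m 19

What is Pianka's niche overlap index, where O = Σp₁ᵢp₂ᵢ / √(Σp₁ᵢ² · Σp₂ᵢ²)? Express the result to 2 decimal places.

0.56

Proportions for morphospecies I (n=226): 35/226=0.1549, 23/226=0.1018, 5/226=0.0221, 41/226=0.1814, 20/226=0.0885, 33/226=0.1460, 41/226=0.1814, 28/226=0.1239
Proportions for morphospecies II (n=162): 11/162=0.0679, 78/162=0.4815, 4/162=0.0247, 7/162=0.0432, 23/162=0.1420, 17/162=0.1049, 3/162=0.0185, 19/162=0.1173
Σ p₁ᵢp₂ᵢ = 0.010518 + 0.049017 + 0.000546 + 0.007836 + 0.012567 + 0.015315 + 0.003356 + 0.014533 = 0.113688
Σp_1ᵢ² = 0.1549² + 0.1018² + 0.0221² + 0.1814² + 0.0885² + 0.1460² + 0.1814² + 0.1239² = 0.023994 + 0.010363 + 0.000488 + 0.032906 + 0.007832 + 0.021316 + 0.032906 + 0.015351 = 0.145156
Σp_2ᵢ² = 0.0679² + 0.4815² + 0.0247² + 0.0432² + 0.1420² + 0.1049² + 0.0185² + 0.1173² = 0.004610 + 0.231842 + 0.000610 + 0.001866 + 0.020164 + 0.011004 + 0.000342 + 0.013759 = 0.284197
O = 0.113688 / √(0.145156 × 0.284197) = 0.113688 / 0.2031081 = 0.5597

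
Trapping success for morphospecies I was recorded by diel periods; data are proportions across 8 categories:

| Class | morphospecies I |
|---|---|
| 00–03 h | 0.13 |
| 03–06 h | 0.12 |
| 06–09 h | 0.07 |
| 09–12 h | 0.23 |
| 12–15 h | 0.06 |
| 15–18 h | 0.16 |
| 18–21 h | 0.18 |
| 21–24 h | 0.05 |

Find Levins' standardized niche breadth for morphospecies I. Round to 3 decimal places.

0.790

Σpᵢ² = 0.13² + 0.12² + 0.07² + 0.23² + 0.06² + 0.16² + 0.18² + 0.05² = 0.0169 + 0.0144 + 0.0049 + 0.0529 + 0.0036 + 0.0256 + 0.0324 + 0.0025 = 0.1532
B = 1 / 0.1532 = 6.52742
Bₛ = (B − 1)/(n − 1) = (6.52742 − 1)/(8 − 1) = 5.52742/7 = 0.78963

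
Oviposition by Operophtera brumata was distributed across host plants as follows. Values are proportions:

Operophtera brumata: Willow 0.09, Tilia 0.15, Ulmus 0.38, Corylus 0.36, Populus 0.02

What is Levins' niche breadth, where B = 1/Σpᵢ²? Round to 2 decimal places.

3.28

Σpᵢ² = 0.09² + 0.15² + 0.38² + 0.36² + 0.02² = 0.0081 + 0.0225 + 0.1444 + 0.1296 + 0.0004 = 0.3050
B = 1 / 0.3050 = 3.2787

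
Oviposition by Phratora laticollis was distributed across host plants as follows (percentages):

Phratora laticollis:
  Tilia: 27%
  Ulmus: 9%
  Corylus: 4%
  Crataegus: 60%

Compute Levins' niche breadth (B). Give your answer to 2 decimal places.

Convert percentages to proportions (divide by 100).
Σpᵢ² = 0.27² + 0.09² + 0.04² + 0.60² = 0.0729 + 0.0081 + 0.0016 + 0.3600 = 0.4426
B = 1 / 0.4426 = 2.2594

2.26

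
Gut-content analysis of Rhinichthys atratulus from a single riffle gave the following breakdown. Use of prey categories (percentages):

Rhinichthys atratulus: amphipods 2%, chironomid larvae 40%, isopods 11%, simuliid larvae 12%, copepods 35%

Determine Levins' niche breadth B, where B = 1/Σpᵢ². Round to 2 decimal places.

3.23

Convert percentages to proportions (divide by 100).
Σpᵢ² = 0.02² + 0.40² + 0.11² + 0.12² + 0.35² = 0.0004 + 0.1600 + 0.0121 + 0.0144 + 0.1225 = 0.3094
B = 1 / 0.3094 = 3.2321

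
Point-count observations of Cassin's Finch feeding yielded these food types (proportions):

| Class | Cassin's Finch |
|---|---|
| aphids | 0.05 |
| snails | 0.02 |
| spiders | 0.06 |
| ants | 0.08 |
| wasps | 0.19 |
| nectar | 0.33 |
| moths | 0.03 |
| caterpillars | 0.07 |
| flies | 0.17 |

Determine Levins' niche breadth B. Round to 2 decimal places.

5.19

Σpᵢ² = 0.05² + 0.02² + 0.06² + 0.08² + 0.19² + 0.33² + 0.03² + 0.07² + 0.17² = 0.0025 + 0.0004 + 0.0036 + 0.0064 + 0.0361 + 0.1089 + 0.0009 + 0.0049 + 0.0289 = 0.1926
B = 1 / 0.1926 = 5.1921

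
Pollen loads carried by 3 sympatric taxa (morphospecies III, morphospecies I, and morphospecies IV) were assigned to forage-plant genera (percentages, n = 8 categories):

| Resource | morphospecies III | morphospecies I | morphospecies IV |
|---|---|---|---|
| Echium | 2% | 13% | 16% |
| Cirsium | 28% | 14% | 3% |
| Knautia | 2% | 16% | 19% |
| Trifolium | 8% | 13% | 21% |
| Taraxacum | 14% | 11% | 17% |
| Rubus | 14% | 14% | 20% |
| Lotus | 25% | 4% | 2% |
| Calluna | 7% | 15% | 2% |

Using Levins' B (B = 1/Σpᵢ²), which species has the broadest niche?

morphospecies I

Convert percentages to proportions (divide by 100).
Σp_IIIᵢ² = 0.02² + 0.28² + 0.02² + 0.08² + 0.14² + 0.14² + 0.25² + 0.07² = 0.0004 + 0.0784 + 0.0004 + 0.0064 + 0.0196 + 0.0196 + 0.0625 + 0.0049 = 0.1922
B_III = 1 / 0.1922 = 5.2029
Σp_Iᵢ² = 0.13² + 0.14² + 0.16² + 0.13² + 0.11² + 0.14² + 0.04² + 0.15² = 0.0169 + 0.0196 + 0.0256 + 0.0169 + 0.0121 + 0.0196 + 0.0016 + 0.0225 = 0.1348
B_I = 1 / 0.1348 = 7.4184
Σp_IVᵢ² = 0.16² + 0.03² + 0.19² + 0.21² + 0.17² + 0.20² + 0.02² + 0.02² = 0.0256 + 0.0009 + 0.0361 + 0.0441 + 0.0289 + 0.0400 + 0.0004 + 0.0004 = 0.1764
B_IV = 1 / 0.1764 = 5.6689
Highest B → broadest niche (most generalist): morphospecies I (B = 7.42).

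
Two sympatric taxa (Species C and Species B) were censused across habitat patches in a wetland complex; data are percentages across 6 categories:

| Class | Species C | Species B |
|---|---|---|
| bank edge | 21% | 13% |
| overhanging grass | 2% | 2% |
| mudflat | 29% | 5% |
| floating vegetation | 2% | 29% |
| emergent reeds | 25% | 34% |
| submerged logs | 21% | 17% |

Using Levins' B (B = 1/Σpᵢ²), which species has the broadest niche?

Convert percentages to proportions (divide by 100).
Σp_Cᵢ² = 0.21² + 0.02² + 0.29² + 0.02² + 0.25² + 0.21² = 0.0441 + 0.0004 + 0.0841 + 0.0004 + 0.0625 + 0.0441 = 0.2356
B_C = 1 / 0.2356 = 4.2445
Σp_Bᵢ² = 0.13² + 0.02² + 0.05² + 0.29² + 0.34² + 0.17² = 0.0169 + 0.0004 + 0.0025 + 0.0841 + 0.1156 + 0.0289 = 0.2484
B_B = 1 / 0.2484 = 4.0258
Highest B → broadest niche (most generalist): Species C (B = 4.24).

Species C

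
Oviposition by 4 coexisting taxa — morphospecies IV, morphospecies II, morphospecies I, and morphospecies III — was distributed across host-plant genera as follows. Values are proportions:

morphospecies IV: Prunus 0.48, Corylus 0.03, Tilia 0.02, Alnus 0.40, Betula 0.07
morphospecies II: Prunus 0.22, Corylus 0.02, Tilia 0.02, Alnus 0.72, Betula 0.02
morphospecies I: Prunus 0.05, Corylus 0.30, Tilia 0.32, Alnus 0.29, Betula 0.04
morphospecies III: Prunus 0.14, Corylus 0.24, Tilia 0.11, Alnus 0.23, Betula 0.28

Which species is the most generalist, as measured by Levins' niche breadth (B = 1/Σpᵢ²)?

morphospecies III

Σp_IVᵢ² = 0.48² + 0.03² + 0.02² + 0.40² + 0.07² = 0.2304 + 0.0009 + 0.0004 + 0.1600 + 0.0049 = 0.3966
B_IV = 1 / 0.3966 = 2.5214
Σp_IIᵢ² = 0.22² + 0.02² + 0.02² + 0.72² + 0.02² = 0.0484 + 0.0004 + 0.0004 + 0.5184 + 0.0004 = 0.5680
B_II = 1 / 0.5680 = 1.7606
Σp_Iᵢ² = 0.05² + 0.30² + 0.32² + 0.29² + 0.04² = 0.0025 + 0.0900 + 0.1024 + 0.0841 + 0.0016 = 0.2806
B_I = 1 / 0.2806 = 3.5638
Σp_IIIᵢ² = 0.14² + 0.24² + 0.11² + 0.23² + 0.28² = 0.0196 + 0.0576 + 0.0121 + 0.0529 + 0.0784 = 0.2206
B_III = 1 / 0.2206 = 4.5331
Highest B → broadest niche (most generalist): morphospecies III (B = 4.53).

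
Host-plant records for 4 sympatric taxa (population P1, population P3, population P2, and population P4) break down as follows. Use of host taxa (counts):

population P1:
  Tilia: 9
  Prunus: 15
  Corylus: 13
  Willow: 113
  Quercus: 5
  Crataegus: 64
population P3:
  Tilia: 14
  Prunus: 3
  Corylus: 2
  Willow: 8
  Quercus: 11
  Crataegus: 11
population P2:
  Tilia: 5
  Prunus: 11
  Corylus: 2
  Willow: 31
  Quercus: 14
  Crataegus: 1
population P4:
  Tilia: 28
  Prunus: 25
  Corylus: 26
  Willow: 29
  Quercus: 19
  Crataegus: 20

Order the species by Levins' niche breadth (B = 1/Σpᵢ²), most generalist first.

Proportions for population P1 (n=219): 9/219=0.0411, 15/219=0.0685, 13/219=0.0594, 113/219=0.5160, 5/219=0.0228, 64/219=0.2922
Proportions for population P3 (n=49): 14/49=0.2857, 3/49=0.0612, 2/49=0.0408, 8/49=0.1633, 11/49=0.2245, 11/49=0.2245
Proportions for population P2 (n=64): 5/64=0.0781, 11/64=0.1719, 2/64=0.0313, 31/64=0.4844, 14/64=0.2188, 1/64=0.0156
Proportions for population P4 (n=147): 28/147=0.1905, 25/147=0.1701, 26/147=0.1769, 29/147=0.1973, 19/147=0.1293, 20/147=0.1361
Σp_P1ᵢ² = 0.0411² + 0.0685² + 0.0594² + 0.5160² + 0.0228² + 0.2922² = 0.001689 + 0.004692 + 0.003528 + 0.266256 + 0.000520 + 0.085381 = 0.362066
B_P1 = 1 / 0.362066 = 2.7619
Σp_P3ᵢ² = 0.2857² + 0.0612² + 0.0408² + 0.1633² + 0.2245² + 0.2245² = 0.081624 + 0.003745 + 0.001665 + 0.026667 + 0.050400 + 0.050400 = 0.214501
B_P3 = 1 / 0.214501 = 4.6620
Σp_P2ᵢ² = 0.0781² + 0.1719² + 0.0313² + 0.4844² + 0.2188² + 0.0156² = 0.006100 + 0.029550 + 0.000980 + 0.234643 + 0.047873 + 0.000243 = 0.319389
B_P2 = 1 / 0.319389 = 3.1310
Σp_P4ᵢ² = 0.1905² + 0.1701² + 0.1769² + 0.1973² + 0.1293² + 0.1361² = 0.036290 + 0.028934 + 0.031294 + 0.038927 + 0.016718 + 0.018523 = 0.170686
B_P4 = 1 / 0.170686 = 5.8587
Ranking by B (broadest → narrowest): population P4 (5.86) > population P3 (4.66) > population P2 (3.13) > population P1 (2.76)

population P4 > population P3 > population P2 > population P1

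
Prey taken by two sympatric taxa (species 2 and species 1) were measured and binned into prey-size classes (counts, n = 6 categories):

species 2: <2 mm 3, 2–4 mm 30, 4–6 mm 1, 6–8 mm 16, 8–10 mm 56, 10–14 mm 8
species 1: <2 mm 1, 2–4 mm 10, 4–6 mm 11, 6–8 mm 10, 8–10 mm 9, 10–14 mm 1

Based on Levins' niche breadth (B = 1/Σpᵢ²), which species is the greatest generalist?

Proportions for species 2 (n=114): 3/114=0.0263, 30/114=0.2632, 1/114=0.0088, 16/114=0.1404, 56/114=0.4912, 8/114=0.0702
Proportions for species 1 (n=42): 1/42=0.0238, 10/42=0.2381, 11/42=0.2619, 10/42=0.2381, 9/42=0.2143, 1/42=0.0238
Σp_2ᵢ² = 0.0263² + 0.2632² + 0.0088² + 0.1404² + 0.4912² + 0.0702² = 0.000692 + 0.069274 + 0.000077 + 0.019712 + 0.241277 + 0.004928 = 0.335960
B_2 = 1 / 0.335960 = 2.9765
Σp_1ᵢ² = 0.0238² + 0.2381² + 0.2619² + 0.2381² + 0.2143² + 0.0238² = 0.000566 + 0.056692 + 0.068592 + 0.056692 + 0.045924 + 0.000566 = 0.229032
B_1 = 1 / 0.229032 = 4.3662
Highest B → broadest niche (most generalist): species 1 (B = 4.37).

species 1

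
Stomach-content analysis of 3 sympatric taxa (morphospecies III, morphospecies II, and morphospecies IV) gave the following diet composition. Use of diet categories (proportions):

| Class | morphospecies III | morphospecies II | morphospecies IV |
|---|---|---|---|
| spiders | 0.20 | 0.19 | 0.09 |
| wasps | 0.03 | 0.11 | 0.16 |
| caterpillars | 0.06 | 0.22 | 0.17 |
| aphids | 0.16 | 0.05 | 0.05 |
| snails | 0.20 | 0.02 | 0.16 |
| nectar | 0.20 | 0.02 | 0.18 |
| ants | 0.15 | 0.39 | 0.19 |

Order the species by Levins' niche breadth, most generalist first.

morphospecies IV > morphospecies III > morphospecies II

Σp_IIIᵢ² = 0.20² + 0.03² + 0.06² + 0.16² + 0.20² + 0.20² + 0.15² = 0.0400 + 0.0009 + 0.0036 + 0.0256 + 0.0400 + 0.0400 + 0.0225 = 0.1726
B_III = 1 / 0.1726 = 5.7937
Σp_IIᵢ² = 0.19² + 0.11² + 0.22² + 0.05² + 0.02² + 0.02² + 0.39² = 0.0361 + 0.0121 + 0.0484 + 0.0025 + 0.0004 + 0.0004 + 0.1521 = 0.2520
B_II = 1 / 0.2520 = 3.9683
Σp_IVᵢ² = 0.09² + 0.16² + 0.17² + 0.05² + 0.16² + 0.18² + 0.19² = 0.0081 + 0.0256 + 0.0289 + 0.0025 + 0.0256 + 0.0324 + 0.0361 = 0.1592
B_IV = 1 / 0.1592 = 6.2814
Ranking by B (broadest → narrowest): morphospecies IV (6.28) > morphospecies III (5.79) > morphospecies II (3.97)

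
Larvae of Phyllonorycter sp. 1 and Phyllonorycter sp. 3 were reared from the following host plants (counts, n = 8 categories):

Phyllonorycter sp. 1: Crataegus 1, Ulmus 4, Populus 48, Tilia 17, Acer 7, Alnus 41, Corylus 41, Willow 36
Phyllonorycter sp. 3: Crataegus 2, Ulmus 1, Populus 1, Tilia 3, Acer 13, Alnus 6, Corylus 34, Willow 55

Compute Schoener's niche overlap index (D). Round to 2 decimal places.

0.53

Proportions for Phyllonorycter sp. 1 (n=195): 1/195=0.0051, 4/195=0.0205, 48/195=0.2462, 17/195=0.0872, 7/195=0.0359, 41/195=0.2103, 41/195=0.2103, 36/195=0.1846
Proportions for Phyllonorycter sp. 3 (n=115): 2/115=0.0174, 1/115=0.0087, 1/115=0.0087, 3/115=0.0261, 13/115=0.1130, 6/115=0.0522, 34/115=0.2957, 55/115=0.4783
Σ|p₁ᵢ − p₂ᵢ| = 0.0123 + 0.0118 + 0.2375 + 0.0611 + 0.0771 + 0.1581 + 0.0854 + 0.2937 = 0.9370
D = 1 − ½ × 0.9370 = 1 − 0.46850 = 0.53150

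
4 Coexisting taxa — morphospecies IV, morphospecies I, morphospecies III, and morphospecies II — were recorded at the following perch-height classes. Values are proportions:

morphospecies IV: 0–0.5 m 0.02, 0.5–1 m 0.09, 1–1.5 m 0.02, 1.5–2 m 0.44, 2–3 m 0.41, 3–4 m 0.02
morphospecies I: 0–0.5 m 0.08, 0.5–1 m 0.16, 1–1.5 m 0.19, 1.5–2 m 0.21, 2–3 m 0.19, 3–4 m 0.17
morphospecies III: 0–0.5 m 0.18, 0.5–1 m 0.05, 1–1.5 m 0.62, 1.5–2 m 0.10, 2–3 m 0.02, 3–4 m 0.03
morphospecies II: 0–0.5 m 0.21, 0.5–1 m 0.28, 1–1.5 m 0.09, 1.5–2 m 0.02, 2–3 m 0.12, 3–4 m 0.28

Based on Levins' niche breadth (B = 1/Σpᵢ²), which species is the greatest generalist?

morphospecies I

Σp_IVᵢ² = 0.02² + 0.09² + 0.02² + 0.44² + 0.41² + 0.02² = 0.0004 + 0.0081 + 0.0004 + 0.1936 + 0.1681 + 0.0004 = 0.3710
B_IV = 1 / 0.3710 = 2.6954
Σp_Iᵢ² = 0.08² + 0.16² + 0.19² + 0.21² + 0.19² + 0.17² = 0.0064 + 0.0256 + 0.0361 + 0.0441 + 0.0361 + 0.0289 = 0.1772
B_I = 1 / 0.1772 = 5.6433
Σp_IIIᵢ² = 0.18² + 0.05² + 0.62² + 0.10² + 0.02² + 0.03² = 0.0324 + 0.0025 + 0.3844 + 0.0100 + 0.0004 + 0.0009 = 0.4306
B_III = 1 / 0.4306 = 2.3223
Σp_IIᵢ² = 0.21² + 0.28² + 0.09² + 0.02² + 0.12² + 0.28² = 0.0441 + 0.0784 + 0.0081 + 0.0004 + 0.0144 + 0.0784 = 0.2238
B_II = 1 / 0.2238 = 4.4683
Highest B → broadest niche (most generalist): morphospecies I (B = 5.64).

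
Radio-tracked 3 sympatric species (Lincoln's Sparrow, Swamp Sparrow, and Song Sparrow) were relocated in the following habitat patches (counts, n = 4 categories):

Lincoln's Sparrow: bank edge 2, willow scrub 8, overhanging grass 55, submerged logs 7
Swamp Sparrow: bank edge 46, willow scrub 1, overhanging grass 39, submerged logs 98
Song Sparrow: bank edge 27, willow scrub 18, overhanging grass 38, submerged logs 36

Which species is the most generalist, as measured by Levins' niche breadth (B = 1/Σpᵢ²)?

Song Sparrow

Proportions for Lincoln's Sparrow (n=72): 2/72=0.0278, 8/72=0.1111, 55/72=0.7639, 7/72=0.0972
Proportions for Swamp Sparrow (n=184): 46/184=0.2500, 1/184=0.0054, 39/184=0.2120, 98/184=0.5326
Proportions for Song Sparrow (n=119): 27/119=0.2269, 18/119=0.1513, 38/119=0.3193, 36/119=0.3025
Σp_Lincᵢ² = 0.0278² + 0.1111² + 0.7639² + 0.0972² = 0.000773 + 0.012343 + 0.583543 + 0.009448 = 0.606107
B_Linc = 1 / 0.606107 = 1.6499
Σp_Swamᵢ² = 0.2500² + 0.0054² + 0.2120² + 0.5326² = 0.062500 + 0.000029 + 0.044944 + 0.283663 = 0.391136
B_Swam = 1 / 0.391136 = 2.5567
Σp_Songᵢ² = 0.2269² + 0.1513² + 0.3193² + 0.3025² = 0.051484 + 0.022892 + 0.101952 + 0.091506 = 0.267834
B_Song = 1 / 0.267834 = 3.7337
Highest B → broadest niche (most generalist): Song Sparrow (B = 3.73).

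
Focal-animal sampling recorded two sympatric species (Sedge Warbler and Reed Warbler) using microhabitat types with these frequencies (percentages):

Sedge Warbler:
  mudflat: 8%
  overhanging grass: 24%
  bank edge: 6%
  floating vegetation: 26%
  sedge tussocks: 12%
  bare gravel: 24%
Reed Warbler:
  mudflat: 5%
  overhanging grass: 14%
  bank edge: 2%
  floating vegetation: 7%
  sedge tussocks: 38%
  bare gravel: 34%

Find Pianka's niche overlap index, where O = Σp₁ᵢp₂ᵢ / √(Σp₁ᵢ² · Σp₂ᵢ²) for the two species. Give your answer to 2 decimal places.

Convert percentages to proportions (divide by 100).
Σ p₁ᵢp₂ᵢ = 0.0040 + 0.0336 + 0.0012 + 0.0182 + 0.0456 + 0.0816 = 0.1842
Σp_1ᵢ² = 0.08² + 0.24² + 0.06² + 0.26² + 0.12² + 0.24² = 0.0064 + 0.0576 + 0.0036 + 0.0676 + 0.0144 + 0.0576 = 0.2072
Σp_2ᵢ² = 0.05² + 0.14² + 0.02² + 0.07² + 0.38² + 0.34² = 0.0025 + 0.0196 + 0.0004 + 0.0049 + 0.1444 + 0.1156 = 0.2874
O = 0.1842 / √(0.2072 × 0.2874) = 0.1842 / 0.24403 = 0.7548

0.75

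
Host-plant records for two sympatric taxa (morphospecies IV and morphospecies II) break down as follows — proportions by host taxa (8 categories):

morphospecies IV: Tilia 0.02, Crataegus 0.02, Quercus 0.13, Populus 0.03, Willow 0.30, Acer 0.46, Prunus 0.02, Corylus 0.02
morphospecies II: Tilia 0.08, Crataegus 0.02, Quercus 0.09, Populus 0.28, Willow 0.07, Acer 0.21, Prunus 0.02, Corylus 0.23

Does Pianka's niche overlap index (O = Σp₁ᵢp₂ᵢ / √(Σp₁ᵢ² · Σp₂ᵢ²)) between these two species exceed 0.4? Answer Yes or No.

Yes

Σ p₁ᵢp₂ᵢ = 0.0016 + 0.0004 + 0.0117 + 0.0084 + 0.0210 + 0.0966 + 0.0004 + 0.0046 = 0.1447
Σp_1ᵢ² = 0.02² + 0.02² + 0.13² + 0.03² + 0.30² + 0.46² + 0.02² + 0.02² = 0.0004 + 0.0004 + 0.0169 + 0.0009 + 0.0900 + 0.2116 + 0.0004 + 0.0004 = 0.3210
Σp_2ᵢ² = 0.08² + 0.02² + 0.09² + 0.28² + 0.07² + 0.21² + 0.02² + 0.23² = 0.0064 + 0.0004 + 0.0081 + 0.0784 + 0.0049 + 0.0441 + 0.0004 + 0.0529 = 0.1956
O = 0.1447 / √(0.3210 × 0.1956) = 0.1447 / 0.25057 = 0.5775
O = 0.5775 > 0.4 → Yes.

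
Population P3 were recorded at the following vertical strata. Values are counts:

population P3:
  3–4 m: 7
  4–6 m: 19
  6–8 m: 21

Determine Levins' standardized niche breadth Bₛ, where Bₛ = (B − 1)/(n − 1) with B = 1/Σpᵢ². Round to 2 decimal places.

Proportions for population P3 (n=47): 7/47=0.1489, 19/47=0.4043, 21/47=0.4468
Σpᵢ² = 0.1489² + 0.4043² + 0.4468² = 0.022171 + 0.163458 + 0.199630 = 0.385259
B = 1 / 0.385259 = 2.5957
Bₛ = (B − 1)/(n − 1) = (2.5957 − 1)/(3 − 1) = 1.5957/2 = 0.7979

0.80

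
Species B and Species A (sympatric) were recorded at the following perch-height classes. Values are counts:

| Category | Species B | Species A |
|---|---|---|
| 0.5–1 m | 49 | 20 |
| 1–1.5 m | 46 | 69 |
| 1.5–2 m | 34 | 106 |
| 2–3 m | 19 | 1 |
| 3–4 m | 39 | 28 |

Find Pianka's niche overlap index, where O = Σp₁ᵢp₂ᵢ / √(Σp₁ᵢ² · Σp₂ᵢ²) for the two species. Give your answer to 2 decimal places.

Proportions for Species B (n=187): 49/187=0.2620, 46/187=0.2460, 34/187=0.1818, 19/187=0.1016, 39/187=0.2086
Proportions for Species A (n=224): 20/224=0.0893, 69/224=0.3080, 106/224=0.4732, 1/224=0.0045, 28/224=0.1250
Σ p₁ᵢp₂ᵢ = 0.023397 + 0.075768 + 0.086028 + 0.000457 + 0.026075 = 0.211725
Σp_1ᵢ² = 0.2620² + 0.2460² + 0.1818² + 0.1016² + 0.2086² = 0.068644 + 0.060516 + 0.033051 + 0.010323 + 0.043514 = 0.216048
Σp_2ᵢ² = 0.0893² + 0.3080² + 0.4732² + 0.0045² + 0.1250² = 0.007974 + 0.094864 + 0.223918 + 0.000020 + 0.015625 = 0.342401
O = 0.211725 / √(0.216048 × 0.342401) = 0.211725 / 0.2719835 = 0.7784

0.78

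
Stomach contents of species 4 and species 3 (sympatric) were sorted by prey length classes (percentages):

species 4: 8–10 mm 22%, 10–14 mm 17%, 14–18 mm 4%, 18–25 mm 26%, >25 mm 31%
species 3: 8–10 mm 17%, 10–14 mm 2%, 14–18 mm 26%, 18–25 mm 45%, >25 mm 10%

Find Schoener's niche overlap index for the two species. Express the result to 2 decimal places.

0.59

Convert percentages to proportions (divide by 100).
Σ|p₁ᵢ − p₂ᵢ| = 0.05 + 0.15 + 0.22 + 0.19 + 0.21 = 0.82
D = 1 − ½ × 0.82 = 1 − 0.410 = 0.5900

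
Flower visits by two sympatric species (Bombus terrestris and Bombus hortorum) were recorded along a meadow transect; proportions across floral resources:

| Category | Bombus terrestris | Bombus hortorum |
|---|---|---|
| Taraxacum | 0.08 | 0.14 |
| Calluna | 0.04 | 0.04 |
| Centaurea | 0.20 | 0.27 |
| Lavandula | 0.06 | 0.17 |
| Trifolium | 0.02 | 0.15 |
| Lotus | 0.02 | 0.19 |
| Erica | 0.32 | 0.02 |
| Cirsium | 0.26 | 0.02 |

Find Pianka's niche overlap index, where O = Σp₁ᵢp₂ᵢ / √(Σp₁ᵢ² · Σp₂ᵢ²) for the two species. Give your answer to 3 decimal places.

Σ p₁ᵢp₂ᵢ = 0.0112 + 0.0016 + 0.0540 + 0.0102 + 0.0030 + 0.0038 + 0.0064 + 0.0052 = 0.0954
Σp_1ᵢ² = 0.08² + 0.04² + 0.20² + 0.06² + 0.02² + 0.02² + 0.32² + 0.26² = 0.0064 + 0.0016 + 0.0400 + 0.0036 + 0.0004 + 0.0004 + 0.1024 + 0.0676 = 0.2224
Σp_2ᵢ² = 0.14² + 0.04² + 0.27² + 0.17² + 0.15² + 0.19² + 0.02² + 0.02² = 0.0196 + 0.0016 + 0.0729 + 0.0289 + 0.0225 + 0.0361 + 0.0004 + 0.0004 = 0.1824
O = 0.0954 / √(0.2224 × 0.1824) = 0.0954 / 0.201409 = 0.47366

0.474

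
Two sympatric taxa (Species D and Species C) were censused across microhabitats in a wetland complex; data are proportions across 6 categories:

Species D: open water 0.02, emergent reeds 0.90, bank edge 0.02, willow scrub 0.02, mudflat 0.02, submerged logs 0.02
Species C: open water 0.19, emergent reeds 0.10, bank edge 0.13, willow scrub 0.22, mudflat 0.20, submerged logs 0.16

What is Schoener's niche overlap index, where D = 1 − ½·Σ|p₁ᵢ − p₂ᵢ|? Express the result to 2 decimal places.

Σ|p₁ᵢ − p₂ᵢ| = 0.17 + 0.80 + 0.11 + 0.20 + 0.18 + 0.14 = 1.60
D = 1 − ½ × 1.60 = 1 − 0.800 = 0.2000

0.20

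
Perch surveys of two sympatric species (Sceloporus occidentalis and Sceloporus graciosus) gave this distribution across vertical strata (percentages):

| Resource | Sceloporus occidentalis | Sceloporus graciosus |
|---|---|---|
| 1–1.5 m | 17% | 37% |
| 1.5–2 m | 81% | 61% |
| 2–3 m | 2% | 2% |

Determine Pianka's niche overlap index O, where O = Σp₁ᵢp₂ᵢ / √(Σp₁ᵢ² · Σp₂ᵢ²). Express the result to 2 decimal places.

0.94

Convert percentages to proportions (divide by 100).
Σ p₁ᵢp₂ᵢ = 0.0629 + 0.4941 + 0.0004 = 0.5574
Σp_1ᵢ² = 0.17² + 0.81² + 0.02² = 0.0289 + 0.6561 + 0.0004 = 0.6854
Σp_2ᵢ² = 0.37² + 0.61² + 0.02² = 0.1369 + 0.3721 + 0.0004 = 0.5094
O = 0.5574 / √(0.6854 × 0.5094) = 0.5574 / 0.59088 = 0.9433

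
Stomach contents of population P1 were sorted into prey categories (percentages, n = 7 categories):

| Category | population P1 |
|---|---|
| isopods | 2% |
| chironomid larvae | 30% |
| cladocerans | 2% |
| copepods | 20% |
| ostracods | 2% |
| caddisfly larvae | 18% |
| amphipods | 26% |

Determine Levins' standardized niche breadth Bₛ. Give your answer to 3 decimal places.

Convert percentages to proportions (divide by 100).
Σpᵢ² = 0.02² + 0.30² + 0.02² + 0.20² + 0.02² + 0.18² + 0.26² = 0.0004 + 0.0900 + 0.0004 + 0.0400 + 0.0004 + 0.0324 + 0.0676 = 0.2312
B = 1 / 0.2312 = 4.32526
Bₛ = (B − 1)/(n − 1) = (4.32526 − 1)/(7 − 1) = 3.32526/6 = 0.55421

0.554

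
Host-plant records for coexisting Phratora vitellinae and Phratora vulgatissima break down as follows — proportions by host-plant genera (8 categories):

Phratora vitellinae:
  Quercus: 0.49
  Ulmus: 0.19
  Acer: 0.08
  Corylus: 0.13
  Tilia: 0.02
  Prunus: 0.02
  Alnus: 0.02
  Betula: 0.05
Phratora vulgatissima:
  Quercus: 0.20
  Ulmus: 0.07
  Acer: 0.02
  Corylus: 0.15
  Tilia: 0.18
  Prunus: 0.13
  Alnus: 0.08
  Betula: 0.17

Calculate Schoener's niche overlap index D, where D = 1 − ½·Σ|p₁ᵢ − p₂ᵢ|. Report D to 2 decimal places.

Σ|p₁ᵢ − p₂ᵢ| = 0.29 + 0.12 + 0.06 + 0.02 + 0.16 + 0.11 + 0.06 + 0.12 = 0.94
D = 1 − ½ × 0.94 = 1 − 0.470 = 0.5300

0.53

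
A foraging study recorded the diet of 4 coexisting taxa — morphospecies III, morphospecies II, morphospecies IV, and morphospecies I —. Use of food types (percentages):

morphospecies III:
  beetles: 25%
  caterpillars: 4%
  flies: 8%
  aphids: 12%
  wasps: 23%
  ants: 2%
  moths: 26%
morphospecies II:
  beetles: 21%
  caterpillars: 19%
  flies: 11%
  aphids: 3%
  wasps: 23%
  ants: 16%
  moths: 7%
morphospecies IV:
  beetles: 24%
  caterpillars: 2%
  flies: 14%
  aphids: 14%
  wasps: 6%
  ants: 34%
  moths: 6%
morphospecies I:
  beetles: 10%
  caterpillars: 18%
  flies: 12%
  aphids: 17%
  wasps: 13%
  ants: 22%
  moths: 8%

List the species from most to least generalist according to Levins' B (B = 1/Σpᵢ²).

Convert percentages to proportions (divide by 100).
Σp_IIIᵢ² = 0.25² + 0.04² + 0.08² + 0.12² + 0.23² + 0.02² + 0.26² = 0.0625 + 0.0016 + 0.0064 + 0.0144 + 0.0529 + 0.0004 + 0.0676 = 0.2058
B_III = 1 / 0.2058 = 4.8591
Σp_IIᵢ² = 0.21² + 0.19² + 0.11² + 0.03² + 0.23² + 0.16² + 0.07² = 0.0441 + 0.0361 + 0.0121 + 0.0009 + 0.0529 + 0.0256 + 0.0049 = 0.1766
B_II = 1 / 0.1766 = 5.6625
Σp_IVᵢ² = 0.24² + 0.02² + 0.14² + 0.14² + 0.06² + 0.34² + 0.06² = 0.0576 + 0.0004 + 0.0196 + 0.0196 + 0.0036 + 0.1156 + 0.0036 = 0.2200
B_IV = 1 / 0.2200 = 4.5455
Σp_Iᵢ² = 0.10² + 0.18² + 0.12² + 0.17² + 0.13² + 0.22² + 0.08² = 0.0100 + 0.0324 + 0.0144 + 0.0289 + 0.0169 + 0.0484 + 0.0064 = 0.1574
B_I = 1 / 0.1574 = 6.3532
Ranking by B (broadest → narrowest): morphospecies I (6.35) > morphospecies II (5.66) > morphospecies III (4.86) > morphospecies IV (4.55)

morphospecies I > morphospecies II > morphospecies III > morphospecies IV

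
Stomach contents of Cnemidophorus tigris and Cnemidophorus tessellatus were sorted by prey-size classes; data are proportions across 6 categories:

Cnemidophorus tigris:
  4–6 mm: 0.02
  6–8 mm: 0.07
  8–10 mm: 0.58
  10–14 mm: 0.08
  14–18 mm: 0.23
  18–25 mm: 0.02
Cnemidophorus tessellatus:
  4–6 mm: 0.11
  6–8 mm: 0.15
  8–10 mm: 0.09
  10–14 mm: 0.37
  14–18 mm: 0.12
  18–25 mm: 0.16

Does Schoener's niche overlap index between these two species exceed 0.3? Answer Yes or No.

Σ|p₁ᵢ − p₂ᵢ| = 0.09 + 0.08 + 0.49 + 0.29 + 0.11 + 0.14 = 1.20
D = 1 − ½ × 1.20 = 1 − 0.600 = 0.4000
D = 0.4000 > 0.3 → Yes.

Yes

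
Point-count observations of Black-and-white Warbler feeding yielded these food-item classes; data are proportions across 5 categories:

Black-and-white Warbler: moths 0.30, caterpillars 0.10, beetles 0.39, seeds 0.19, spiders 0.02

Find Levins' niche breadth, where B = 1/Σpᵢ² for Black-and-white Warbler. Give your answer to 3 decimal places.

3.465

Σpᵢ² = 0.30² + 0.10² + 0.39² + 0.19² + 0.02² = 0.0900 + 0.0100 + 0.1521 + 0.0361 + 0.0004 = 0.2886
B = 1 / 0.2886 = 3.46500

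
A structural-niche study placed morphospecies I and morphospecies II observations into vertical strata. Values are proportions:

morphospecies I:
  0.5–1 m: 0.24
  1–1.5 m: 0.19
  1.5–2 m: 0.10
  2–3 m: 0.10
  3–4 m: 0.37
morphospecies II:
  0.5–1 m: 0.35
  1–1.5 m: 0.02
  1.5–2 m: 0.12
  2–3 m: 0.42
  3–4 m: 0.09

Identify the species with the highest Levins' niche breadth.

morphospecies I

Σp_Iᵢ² = 0.24² + 0.19² + 0.10² + 0.10² + 0.37² = 0.0576 + 0.0361 + 0.0100 + 0.0100 + 0.1369 = 0.2506
B_I = 1 / 0.2506 = 3.9904
Σp_IIᵢ² = 0.35² + 0.02² + 0.12² + 0.42² + 0.09² = 0.1225 + 0.0004 + 0.0144 + 0.1764 + 0.0081 = 0.3218
B_II = 1 / 0.3218 = 3.1075
Highest B → broadest niche (most generalist): morphospecies I (B = 3.99).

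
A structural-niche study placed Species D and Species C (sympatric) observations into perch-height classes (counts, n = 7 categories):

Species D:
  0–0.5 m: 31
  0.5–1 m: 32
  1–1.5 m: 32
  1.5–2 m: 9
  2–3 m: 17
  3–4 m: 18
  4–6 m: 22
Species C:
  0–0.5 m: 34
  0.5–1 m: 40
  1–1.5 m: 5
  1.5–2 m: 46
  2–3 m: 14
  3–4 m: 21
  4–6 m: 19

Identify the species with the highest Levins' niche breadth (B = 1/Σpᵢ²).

Proportions for Species D (n=161): 31/161=0.1925, 32/161=0.1988, 32/161=0.1988, 9/161=0.0559, 17/161=0.1056, 18/161=0.1118, 22/161=0.1366
Proportions for Species C (n=179): 34/179=0.1899, 40/179=0.2235, 5/179=0.0279, 46/179=0.2570, 14/179=0.0782, 21/179=0.1173, 19/179=0.1061
Σp_Dᵢ² = 0.1925² + 0.1988² + 0.1988² + 0.0559² + 0.1056² + 0.1118² + 0.1366² = 0.037056 + 0.039521 + 0.039521 + 0.003125 + 0.011151 + 0.012499 + 0.018660 = 0.161533
B_D = 1 / 0.161533 = 6.1907
Σp_Cᵢ² = 0.1899² + 0.2235² + 0.0279² + 0.2570² + 0.0782² + 0.1173² + 0.1061² = 0.036062 + 0.049952 + 0.000778 + 0.066049 + 0.006115 + 0.013759 + 0.011257 = 0.183972
B_C = 1 / 0.183972 = 5.4356
Highest B → broadest niche (most generalist): Species D (B = 6.19).

Species D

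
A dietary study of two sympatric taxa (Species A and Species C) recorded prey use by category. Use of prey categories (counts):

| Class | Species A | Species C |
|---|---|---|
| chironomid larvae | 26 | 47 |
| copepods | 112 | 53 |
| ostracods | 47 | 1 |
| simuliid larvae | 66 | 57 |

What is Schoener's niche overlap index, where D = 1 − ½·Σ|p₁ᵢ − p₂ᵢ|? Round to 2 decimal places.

Proportions for Species A (n=251): 26/251=0.1036, 112/251=0.4462, 47/251=0.1873, 66/251=0.2629
Proportions for Species C (n=158): 47/158=0.2975, 53/158=0.3354, 1/158=0.0063, 57/158=0.3608
Σ|p₁ᵢ − p₂ᵢ| = 0.1939 + 0.1108 + 0.1810 + 0.0979 = 0.5836
D = 1 − ½ × 0.5836 = 1 − 0.29180 = 0.70820

0.71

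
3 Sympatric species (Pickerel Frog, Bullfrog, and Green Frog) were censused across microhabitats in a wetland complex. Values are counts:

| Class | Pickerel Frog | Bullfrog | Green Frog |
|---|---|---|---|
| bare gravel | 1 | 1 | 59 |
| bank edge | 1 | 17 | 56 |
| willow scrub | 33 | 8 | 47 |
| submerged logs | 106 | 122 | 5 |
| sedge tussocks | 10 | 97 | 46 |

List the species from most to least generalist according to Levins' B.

Proportions for Pickerel Frog (n=151): 1/151=0.0066, 1/151=0.0066, 33/151=0.2185, 106/151=0.7020, 10/151=0.0662
Proportions for Bullfrog (n=245): 1/245=0.0041, 17/245=0.0694, 8/245=0.0327, 122/245=0.4980, 97/245=0.3959
Proportions for Green Frog (n=213): 59/213=0.2770, 56/213=0.2629, 47/213=0.2207, 5/213=0.0235, 46/213=0.2160
Σp_Pickᵢ² = 0.0066² + 0.0066² + 0.2185² + 0.7020² + 0.0662² = 0.000044 + 0.000044 + 0.047742 + 0.492804 + 0.004382 = 0.545016
B_Pick = 1 / 0.545016 = 1.8348
Σp_Bullᵢ² = 0.0041² + 0.0694² + 0.0327² + 0.4980² + 0.3959² = 0.000017 + 0.004816 + 0.001069 + 0.248004 + 0.156737 = 0.410643
B_Bull = 1 / 0.410643 = 2.4352
Σp_Greeᵢ² = 0.2770² + 0.2629² + 0.2207² + 0.0235² + 0.2160² = 0.076729 + 0.069116 + 0.048708 + 0.000552 + 0.046656 = 0.241761
B_Gree = 1 / 0.241761 = 4.1363
Ranking by B (broadest → narrowest): Green Frog (4.14) > Bullfrog (2.44) > Pickerel Frog (1.83)

Green Frog > Bullfrog > Pickerel Frog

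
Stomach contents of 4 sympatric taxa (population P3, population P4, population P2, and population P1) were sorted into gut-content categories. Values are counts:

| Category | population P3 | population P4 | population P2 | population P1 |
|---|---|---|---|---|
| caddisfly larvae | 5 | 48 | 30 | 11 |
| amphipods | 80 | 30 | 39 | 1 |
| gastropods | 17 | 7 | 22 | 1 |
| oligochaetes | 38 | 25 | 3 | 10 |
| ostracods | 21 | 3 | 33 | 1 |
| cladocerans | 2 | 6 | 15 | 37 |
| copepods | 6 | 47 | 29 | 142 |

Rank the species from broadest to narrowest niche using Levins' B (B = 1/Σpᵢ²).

population P2 > population P4 > population P3 > population P1

Proportions for population P3 (n=169): 5/169=0.0296, 80/169=0.4734, 17/169=0.1006, 38/169=0.2249, 21/169=0.1243, 2/169=0.0118, 6/169=0.0355
Proportions for population P4 (n=166): 48/166=0.2892, 30/166=0.1807, 7/166=0.0422, 25/166=0.1506, 3/166=0.0181, 6/166=0.0361, 47/166=0.2831
Proportions for population P2 (n=171): 30/171=0.1754, 39/171=0.2281, 22/171=0.1287, 3/171=0.0175, 33/171=0.1930, 15/171=0.0877, 29/171=0.1696
Proportions for population P1 (n=203): 11/203=0.0542, 1/203=0.0049, 1/203=0.0049, 10/203=0.0493, 1/203=0.0049, 37/203=0.1823, 142/203=0.6995
Σp_P3ᵢ² = 0.0296² + 0.4734² + 0.1006² + 0.2249² + 0.1243² + 0.0118² + 0.0355² = 0.000876 + 0.224108 + 0.010120 + 0.050580 + 0.015450 + 0.000139 + 0.001260 = 0.302533
B_P3 = 1 / 0.302533 = 3.3054
Σp_P4ᵢ² = 0.2892² + 0.1807² + 0.0422² + 0.1506² + 0.0181² + 0.0361² + 0.2831² = 0.083637 + 0.032652 + 0.001781 + 0.022680 + 0.000328 + 0.001303 + 0.080146 = 0.222527
B_P4 = 1 / 0.222527 = 4.4938
Σp_P2ᵢ² = 0.1754² + 0.2281² + 0.1287² + 0.0175² + 0.1930² + 0.0877² + 0.1696² = 0.030765 + 0.052030 + 0.016564 + 0.000306 + 0.037249 + 0.007691 + 0.028764 = 0.173369
B_P2 = 1 / 0.173369 = 5.7680
Σp_P1ᵢ² = 0.0542² + 0.0049² + 0.0049² + 0.0493² + 0.0049² + 0.1823² + 0.6995² = 0.002938 + 0.000024 + 0.000024 + 0.002430 + 0.000024 + 0.033233 + 0.489300 = 0.527973
B_P1 = 1 / 0.527973 = 1.8940
Ranking by B (broadest → narrowest): population P2 (5.77) > population P4 (4.49) > population P3 (3.31) > population P1 (1.89)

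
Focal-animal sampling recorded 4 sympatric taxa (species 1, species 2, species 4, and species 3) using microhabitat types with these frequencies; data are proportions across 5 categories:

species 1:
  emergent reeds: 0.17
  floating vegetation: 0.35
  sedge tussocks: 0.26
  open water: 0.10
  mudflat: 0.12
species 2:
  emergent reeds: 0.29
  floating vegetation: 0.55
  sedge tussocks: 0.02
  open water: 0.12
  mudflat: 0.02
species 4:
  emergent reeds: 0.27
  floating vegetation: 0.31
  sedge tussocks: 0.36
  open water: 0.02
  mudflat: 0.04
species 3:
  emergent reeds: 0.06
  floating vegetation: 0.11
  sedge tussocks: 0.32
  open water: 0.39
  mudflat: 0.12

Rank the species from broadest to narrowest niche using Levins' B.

Σp_1ᵢ² = 0.17² + 0.35² + 0.26² + 0.10² + 0.12² = 0.0289 + 0.1225 + 0.0676 + 0.0100 + 0.0144 = 0.2434
B_1 = 1 / 0.2434 = 4.1085
Σp_2ᵢ² = 0.29² + 0.55² + 0.02² + 0.12² + 0.02² = 0.0841 + 0.3025 + 0.0004 + 0.0144 + 0.0004 = 0.4018
B_2 = 1 / 0.4018 = 2.4888
Σp_4ᵢ² = 0.27² + 0.31² + 0.36² + 0.02² + 0.04² = 0.0729 + 0.0961 + 0.1296 + 0.0004 + 0.0016 = 0.3006
B_4 = 1 / 0.3006 = 3.3267
Σp_3ᵢ² = 0.06² + 0.11² + 0.32² + 0.39² + 0.12² = 0.0036 + 0.0121 + 0.1024 + 0.1521 + 0.0144 = 0.2846
B_3 = 1 / 0.2846 = 3.5137
Ranking by B (broadest → narrowest): species 1 (4.11) > species 3 (3.51) > species 4 (3.33) > species 2 (2.49)

species 1 > species 3 > species 4 > species 2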